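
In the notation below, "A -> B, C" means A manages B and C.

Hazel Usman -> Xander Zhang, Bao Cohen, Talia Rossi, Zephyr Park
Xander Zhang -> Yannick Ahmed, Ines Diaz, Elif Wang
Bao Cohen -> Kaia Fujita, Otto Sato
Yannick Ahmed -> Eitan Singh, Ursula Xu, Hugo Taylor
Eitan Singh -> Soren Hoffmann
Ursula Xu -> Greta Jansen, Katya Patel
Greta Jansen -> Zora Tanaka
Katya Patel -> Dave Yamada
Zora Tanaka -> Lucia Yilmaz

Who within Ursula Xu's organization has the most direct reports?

Ursula Xu

Direct-report counts within Ursula Xu's organization: Ursula Xu has 2; Katya Patel has 1; Greta Jansen has 1; Zora Tanaka has 1. The largest is 2, held by Ursula Xu.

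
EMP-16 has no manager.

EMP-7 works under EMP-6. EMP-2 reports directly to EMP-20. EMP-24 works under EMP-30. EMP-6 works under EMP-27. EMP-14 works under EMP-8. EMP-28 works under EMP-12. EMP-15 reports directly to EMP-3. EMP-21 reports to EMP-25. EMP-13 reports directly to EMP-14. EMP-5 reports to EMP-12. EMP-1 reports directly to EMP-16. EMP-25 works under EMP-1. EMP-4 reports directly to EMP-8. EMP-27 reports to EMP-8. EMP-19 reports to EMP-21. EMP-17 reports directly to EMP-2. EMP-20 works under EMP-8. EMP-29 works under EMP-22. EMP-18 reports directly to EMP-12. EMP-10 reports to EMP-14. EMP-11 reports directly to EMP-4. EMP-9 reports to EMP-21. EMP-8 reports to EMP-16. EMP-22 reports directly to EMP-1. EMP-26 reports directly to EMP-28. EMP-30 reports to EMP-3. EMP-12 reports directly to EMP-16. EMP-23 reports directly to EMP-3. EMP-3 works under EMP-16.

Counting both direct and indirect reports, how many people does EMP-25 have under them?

3

EMP-25 directly manages EMP-21. Under EMP-21: EMP-19, EMP-9 (2). That's 3 in total.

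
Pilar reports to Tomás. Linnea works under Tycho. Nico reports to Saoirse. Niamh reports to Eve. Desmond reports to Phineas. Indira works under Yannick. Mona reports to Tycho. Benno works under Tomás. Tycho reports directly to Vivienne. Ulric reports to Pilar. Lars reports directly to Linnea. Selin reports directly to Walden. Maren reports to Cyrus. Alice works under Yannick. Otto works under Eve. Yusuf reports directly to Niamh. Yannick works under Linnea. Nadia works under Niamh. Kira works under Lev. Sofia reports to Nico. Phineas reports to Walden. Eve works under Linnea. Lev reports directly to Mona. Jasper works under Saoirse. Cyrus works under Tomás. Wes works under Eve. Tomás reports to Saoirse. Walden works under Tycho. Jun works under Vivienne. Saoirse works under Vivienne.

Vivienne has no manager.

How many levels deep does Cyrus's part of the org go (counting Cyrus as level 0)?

1

The longest chain under Cyrus runs Cyrus → Maren, which is 1 level below Cyrus.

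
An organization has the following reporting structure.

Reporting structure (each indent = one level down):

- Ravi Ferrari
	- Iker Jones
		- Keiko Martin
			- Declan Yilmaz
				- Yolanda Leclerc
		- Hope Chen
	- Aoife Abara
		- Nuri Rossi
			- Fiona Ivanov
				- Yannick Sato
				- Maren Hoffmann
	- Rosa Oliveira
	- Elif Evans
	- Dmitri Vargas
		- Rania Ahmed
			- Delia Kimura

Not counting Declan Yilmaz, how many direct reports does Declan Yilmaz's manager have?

Declan Yilmaz reports to Keiko Martin, and Keiko Martin has no other direct reports. Declan Yilmaz has 0 peers.

0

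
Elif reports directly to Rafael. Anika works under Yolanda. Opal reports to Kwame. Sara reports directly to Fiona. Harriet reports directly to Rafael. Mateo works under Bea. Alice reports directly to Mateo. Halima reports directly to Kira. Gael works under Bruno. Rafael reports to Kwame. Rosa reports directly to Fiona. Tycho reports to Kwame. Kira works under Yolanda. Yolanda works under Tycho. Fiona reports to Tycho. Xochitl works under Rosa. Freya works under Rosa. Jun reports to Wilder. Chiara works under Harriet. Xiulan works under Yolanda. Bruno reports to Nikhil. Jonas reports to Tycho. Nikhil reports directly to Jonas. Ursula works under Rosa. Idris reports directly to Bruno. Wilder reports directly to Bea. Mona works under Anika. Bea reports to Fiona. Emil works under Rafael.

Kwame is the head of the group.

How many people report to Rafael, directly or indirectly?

4

Rafael directly manages Harriet, Emil, Elif. Under Harriet: Chiara (1). Emil has no reports. Elif has no reports. So Rafael's organization is 3 direct reports plus everyone under them: 2 + 1 + 1 = 4.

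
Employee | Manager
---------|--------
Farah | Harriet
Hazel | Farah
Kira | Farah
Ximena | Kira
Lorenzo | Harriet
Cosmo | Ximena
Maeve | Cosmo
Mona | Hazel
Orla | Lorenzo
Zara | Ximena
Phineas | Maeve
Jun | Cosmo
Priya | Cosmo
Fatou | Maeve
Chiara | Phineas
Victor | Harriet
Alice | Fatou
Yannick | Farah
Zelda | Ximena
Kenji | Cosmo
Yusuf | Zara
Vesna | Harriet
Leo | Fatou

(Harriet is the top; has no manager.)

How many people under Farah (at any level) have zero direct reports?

10

The people in Farah's organization with no one reporting to them are Yannick, Zelda, Yusuf, Kenji, Priya, Jun, Leo, Alice, Chiara, Mona. That is 10.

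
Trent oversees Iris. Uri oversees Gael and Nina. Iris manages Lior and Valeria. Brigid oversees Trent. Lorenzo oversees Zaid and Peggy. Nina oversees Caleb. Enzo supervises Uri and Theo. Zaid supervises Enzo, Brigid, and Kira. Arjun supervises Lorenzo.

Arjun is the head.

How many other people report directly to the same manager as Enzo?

Enzo reports to Zaid. Zaid's other direct reports are Brigid, Kira — 2 peers.

2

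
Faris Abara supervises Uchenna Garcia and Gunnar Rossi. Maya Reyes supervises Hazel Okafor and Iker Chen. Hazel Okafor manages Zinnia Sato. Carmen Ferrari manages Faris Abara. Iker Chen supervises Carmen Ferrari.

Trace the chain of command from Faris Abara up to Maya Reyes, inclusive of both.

Faris Abara -> Carmen Ferrari -> Iker Chen -> Maya Reyes

Faris Abara reports to Carmen Ferrari. Carmen Ferrari reports to Iker Chen. Iker Chen reports to Maya Reyes. Maya Reyes is at the top.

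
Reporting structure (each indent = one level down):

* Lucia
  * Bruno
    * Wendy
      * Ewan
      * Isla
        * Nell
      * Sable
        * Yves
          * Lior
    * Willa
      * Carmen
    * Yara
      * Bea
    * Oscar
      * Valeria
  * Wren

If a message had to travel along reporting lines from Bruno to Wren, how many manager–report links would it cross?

2

Bruno is 1 level below Lucia, and Wren is 1 level below Lucia (their lowest common manager). The shortest path runs up from Bruno to Lucia and back down to Wren: 1 + 1 = 2 links.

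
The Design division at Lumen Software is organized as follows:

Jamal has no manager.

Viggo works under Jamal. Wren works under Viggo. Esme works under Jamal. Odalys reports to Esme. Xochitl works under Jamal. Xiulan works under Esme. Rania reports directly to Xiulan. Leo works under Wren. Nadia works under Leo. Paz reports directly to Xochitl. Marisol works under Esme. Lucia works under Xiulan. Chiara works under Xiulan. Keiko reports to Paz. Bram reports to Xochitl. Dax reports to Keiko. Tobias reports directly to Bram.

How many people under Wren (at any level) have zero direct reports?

The only person in Wren's organization with no one reporting to them is Nadia. That is 1.

1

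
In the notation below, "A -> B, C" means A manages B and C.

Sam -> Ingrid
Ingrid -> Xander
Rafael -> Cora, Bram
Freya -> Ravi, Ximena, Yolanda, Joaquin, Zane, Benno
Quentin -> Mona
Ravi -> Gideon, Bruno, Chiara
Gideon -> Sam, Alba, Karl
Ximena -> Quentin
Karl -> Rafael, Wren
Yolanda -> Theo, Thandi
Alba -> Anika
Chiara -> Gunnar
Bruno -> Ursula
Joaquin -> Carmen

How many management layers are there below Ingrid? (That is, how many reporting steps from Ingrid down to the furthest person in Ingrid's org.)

1

The longest chain under Ingrid runs Ingrid → Xander, which is 1 level below Ingrid.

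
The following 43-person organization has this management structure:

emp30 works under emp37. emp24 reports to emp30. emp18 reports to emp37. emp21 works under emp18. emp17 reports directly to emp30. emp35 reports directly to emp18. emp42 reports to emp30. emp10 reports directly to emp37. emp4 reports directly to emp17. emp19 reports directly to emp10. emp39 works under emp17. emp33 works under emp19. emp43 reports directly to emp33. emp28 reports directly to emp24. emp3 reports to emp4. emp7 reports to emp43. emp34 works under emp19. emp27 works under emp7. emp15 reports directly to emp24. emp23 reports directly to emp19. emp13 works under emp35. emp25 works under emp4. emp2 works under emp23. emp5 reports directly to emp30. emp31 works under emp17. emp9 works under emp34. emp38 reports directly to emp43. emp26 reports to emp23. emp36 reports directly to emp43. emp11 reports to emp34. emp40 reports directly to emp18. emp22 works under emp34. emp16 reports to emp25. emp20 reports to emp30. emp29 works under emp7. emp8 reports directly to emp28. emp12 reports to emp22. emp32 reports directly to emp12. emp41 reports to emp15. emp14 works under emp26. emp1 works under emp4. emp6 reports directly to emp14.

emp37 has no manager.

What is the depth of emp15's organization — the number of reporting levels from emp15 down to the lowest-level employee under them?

The longest chain under emp15 runs emp15 → emp41, which is 1 level below emp15.

1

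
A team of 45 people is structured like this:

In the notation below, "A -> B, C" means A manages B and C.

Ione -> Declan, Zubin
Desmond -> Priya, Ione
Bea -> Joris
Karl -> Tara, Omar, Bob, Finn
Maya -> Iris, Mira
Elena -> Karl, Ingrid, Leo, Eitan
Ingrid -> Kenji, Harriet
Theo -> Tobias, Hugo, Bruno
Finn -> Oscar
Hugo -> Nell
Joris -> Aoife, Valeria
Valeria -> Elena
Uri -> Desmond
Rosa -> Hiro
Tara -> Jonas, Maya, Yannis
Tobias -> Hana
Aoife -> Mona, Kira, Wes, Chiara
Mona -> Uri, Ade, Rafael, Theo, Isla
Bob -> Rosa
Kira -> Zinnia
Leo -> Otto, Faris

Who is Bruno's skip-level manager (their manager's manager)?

Bruno reports to Theo, and Theo reports to Mona. So Bruno's skip-level manager is Mona.

Mona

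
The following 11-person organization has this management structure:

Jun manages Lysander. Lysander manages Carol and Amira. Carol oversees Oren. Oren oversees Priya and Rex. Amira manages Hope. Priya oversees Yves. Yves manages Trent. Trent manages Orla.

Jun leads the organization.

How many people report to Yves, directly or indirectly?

Yves directly manages Trent. Under Trent: Orla (1). That's 2 in total.

2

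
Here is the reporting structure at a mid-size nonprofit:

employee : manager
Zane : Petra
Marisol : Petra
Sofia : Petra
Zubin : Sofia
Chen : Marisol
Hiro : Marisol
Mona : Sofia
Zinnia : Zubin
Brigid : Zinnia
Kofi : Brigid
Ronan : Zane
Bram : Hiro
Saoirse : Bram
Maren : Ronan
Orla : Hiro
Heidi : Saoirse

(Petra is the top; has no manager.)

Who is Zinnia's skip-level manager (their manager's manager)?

Zinnia reports to Zubin, and Zubin reports to Sofia. So Zinnia's skip-level manager is Sofia.

Sofia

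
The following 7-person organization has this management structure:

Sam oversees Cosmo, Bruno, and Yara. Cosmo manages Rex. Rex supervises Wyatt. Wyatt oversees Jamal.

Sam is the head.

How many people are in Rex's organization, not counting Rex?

2

Rex directly manages Wyatt. Under Wyatt: Jamal (1). That's 2 in total.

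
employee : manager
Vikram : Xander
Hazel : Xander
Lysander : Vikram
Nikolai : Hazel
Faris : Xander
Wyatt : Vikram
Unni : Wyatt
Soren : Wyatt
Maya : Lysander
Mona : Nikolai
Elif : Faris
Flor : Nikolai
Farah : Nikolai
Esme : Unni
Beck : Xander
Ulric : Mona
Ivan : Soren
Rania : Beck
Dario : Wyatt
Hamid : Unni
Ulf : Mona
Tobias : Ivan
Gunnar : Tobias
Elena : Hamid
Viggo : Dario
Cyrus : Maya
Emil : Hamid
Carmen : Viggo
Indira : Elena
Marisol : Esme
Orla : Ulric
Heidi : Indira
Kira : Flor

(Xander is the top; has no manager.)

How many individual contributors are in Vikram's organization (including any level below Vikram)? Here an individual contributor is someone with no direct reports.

6

The people in Vikram's organization with no one reporting to them are Carmen, Gunnar, Emil, Heidi, Marisol, Cyrus. That is 6.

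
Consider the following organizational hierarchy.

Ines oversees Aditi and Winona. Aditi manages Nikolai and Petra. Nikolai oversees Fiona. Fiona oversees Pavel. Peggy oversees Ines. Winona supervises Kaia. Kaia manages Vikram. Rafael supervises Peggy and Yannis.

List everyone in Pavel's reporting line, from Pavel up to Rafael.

Pavel reports to Fiona. Fiona reports to Nikolai. Nikolai reports to Aditi. Aditi reports to Ines. Ines reports to Peggy. Peggy reports to Rafael. Rafael is at the top.

Pavel -> Fiona -> Nikolai -> Aditi -> Ines -> Peggy -> Rafael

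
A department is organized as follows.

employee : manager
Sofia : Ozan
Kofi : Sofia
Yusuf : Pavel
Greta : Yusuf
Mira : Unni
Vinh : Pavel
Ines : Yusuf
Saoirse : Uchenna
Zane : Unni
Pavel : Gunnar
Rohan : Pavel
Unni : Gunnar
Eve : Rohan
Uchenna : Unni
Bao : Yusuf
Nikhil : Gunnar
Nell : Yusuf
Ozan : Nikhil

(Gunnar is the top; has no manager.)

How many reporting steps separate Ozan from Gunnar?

2

Chain from Ozan up to Gunnar: Ozan → Nikhil → Gunnar. That is 2 steps up, so Ozan is 2 levels below Gunnar.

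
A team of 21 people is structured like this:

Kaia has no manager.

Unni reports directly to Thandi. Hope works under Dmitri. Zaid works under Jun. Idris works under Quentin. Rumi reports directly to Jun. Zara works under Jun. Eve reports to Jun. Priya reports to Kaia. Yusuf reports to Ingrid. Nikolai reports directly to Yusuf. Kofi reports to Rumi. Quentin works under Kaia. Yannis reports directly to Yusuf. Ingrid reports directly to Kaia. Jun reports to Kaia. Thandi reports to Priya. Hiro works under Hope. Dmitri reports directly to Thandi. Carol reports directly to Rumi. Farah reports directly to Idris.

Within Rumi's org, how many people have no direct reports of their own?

2

The people in Rumi's organization with no one reporting to them are Kofi, Carol. That is 2.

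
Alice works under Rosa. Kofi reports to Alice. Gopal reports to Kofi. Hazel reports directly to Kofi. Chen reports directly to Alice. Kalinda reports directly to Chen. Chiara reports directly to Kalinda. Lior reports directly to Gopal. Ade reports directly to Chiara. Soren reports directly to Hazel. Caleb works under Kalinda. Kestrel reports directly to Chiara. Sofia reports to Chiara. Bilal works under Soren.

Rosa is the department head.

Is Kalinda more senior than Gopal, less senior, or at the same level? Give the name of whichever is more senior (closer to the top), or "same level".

same level

Both Kalinda and Gopal are 3 levels below Rosa.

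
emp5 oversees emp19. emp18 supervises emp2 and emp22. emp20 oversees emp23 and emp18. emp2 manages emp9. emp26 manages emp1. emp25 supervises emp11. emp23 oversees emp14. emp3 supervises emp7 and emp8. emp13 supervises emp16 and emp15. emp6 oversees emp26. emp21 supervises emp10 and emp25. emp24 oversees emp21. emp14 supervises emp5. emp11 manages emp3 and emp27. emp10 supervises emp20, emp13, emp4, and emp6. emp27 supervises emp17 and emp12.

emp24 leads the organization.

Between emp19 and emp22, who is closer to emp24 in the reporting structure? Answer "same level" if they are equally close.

emp19 is 7 levels below emp24; emp22 is 5. emp22 is higher.

emp22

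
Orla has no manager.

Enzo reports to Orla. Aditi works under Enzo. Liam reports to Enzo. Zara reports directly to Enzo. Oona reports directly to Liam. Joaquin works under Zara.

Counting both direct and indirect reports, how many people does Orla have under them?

6

Orla directly manages Enzo. Under Enzo: Zara, Joaquin, Liam, Oona, Aditi (5). That's 6 in total.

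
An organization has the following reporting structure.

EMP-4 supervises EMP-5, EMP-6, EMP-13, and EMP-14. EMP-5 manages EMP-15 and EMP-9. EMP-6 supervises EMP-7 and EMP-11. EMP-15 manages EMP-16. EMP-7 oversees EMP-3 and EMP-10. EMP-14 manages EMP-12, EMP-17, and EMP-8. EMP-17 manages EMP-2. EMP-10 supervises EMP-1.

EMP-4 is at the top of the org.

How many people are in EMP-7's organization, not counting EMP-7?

3

EMP-7 directly manages EMP-10, EMP-3. Under EMP-10: EMP-1 (1). EMP-3 has no reports. So EMP-7's organization is 2 direct reports plus everyone under them: 2 + 1 = 3.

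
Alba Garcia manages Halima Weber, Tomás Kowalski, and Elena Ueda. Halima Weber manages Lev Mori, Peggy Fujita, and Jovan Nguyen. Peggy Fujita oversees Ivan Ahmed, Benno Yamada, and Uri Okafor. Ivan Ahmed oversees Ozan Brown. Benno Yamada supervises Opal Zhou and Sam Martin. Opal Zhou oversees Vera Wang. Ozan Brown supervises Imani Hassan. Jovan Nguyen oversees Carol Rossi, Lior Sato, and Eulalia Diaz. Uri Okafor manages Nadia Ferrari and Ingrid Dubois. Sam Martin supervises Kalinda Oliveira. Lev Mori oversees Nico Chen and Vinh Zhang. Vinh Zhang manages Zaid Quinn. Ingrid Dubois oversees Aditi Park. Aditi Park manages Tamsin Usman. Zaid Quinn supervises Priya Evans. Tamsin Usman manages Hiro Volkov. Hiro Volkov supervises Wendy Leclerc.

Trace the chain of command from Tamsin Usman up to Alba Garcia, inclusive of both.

Tamsin Usman reports to Aditi Park. Aditi Park reports to Ingrid Dubois. Ingrid Dubois reports to Uri Okafor. Uri Okafor reports to Peggy Fujita. Peggy Fujita reports to Halima Weber. Halima Weber reports to Alba Garcia. Alba Garcia is at the top.

Tamsin Usman -> Aditi Park -> Ingrid Dubois -> Uri Okafor -> Peggy Fujita -> Halima Weber -> Alba Garcia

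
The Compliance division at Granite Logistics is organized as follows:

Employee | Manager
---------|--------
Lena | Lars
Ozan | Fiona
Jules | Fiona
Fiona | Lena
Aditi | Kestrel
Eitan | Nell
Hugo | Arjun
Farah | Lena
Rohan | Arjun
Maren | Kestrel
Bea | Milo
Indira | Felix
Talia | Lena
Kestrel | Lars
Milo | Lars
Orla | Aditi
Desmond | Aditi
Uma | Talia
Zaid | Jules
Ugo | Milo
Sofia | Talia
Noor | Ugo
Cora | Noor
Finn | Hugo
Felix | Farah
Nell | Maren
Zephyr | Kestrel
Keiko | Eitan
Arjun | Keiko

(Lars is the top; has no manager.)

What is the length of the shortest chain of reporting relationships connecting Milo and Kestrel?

Milo is 1 level below Lars, and Kestrel is 1 level below Lars (their lowest common manager). The shortest path runs up from Milo to Lars and back down to Kestrel: 1 + 1 = 2 links.

2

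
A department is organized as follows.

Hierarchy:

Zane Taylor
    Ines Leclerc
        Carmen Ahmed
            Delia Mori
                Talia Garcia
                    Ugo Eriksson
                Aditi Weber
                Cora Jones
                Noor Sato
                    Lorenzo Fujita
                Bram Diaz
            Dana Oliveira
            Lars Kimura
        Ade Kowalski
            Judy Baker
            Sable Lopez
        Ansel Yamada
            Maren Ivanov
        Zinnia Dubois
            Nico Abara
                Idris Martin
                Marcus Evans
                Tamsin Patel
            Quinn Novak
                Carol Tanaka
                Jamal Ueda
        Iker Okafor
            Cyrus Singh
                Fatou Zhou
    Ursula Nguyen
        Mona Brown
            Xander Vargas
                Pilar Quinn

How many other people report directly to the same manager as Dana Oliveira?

Dana Oliveira reports to Carmen Ahmed. Carmen Ahmed's other direct reports are Delia Mori, Lars Kimura — 2 peers.

2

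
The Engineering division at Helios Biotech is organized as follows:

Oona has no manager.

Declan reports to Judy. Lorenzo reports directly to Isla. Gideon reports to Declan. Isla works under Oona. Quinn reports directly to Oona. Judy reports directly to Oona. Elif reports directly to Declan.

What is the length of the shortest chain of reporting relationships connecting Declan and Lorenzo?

Declan is 2 levels below Oona, and Lorenzo is 2 levels below Oona (their lowest common manager). The shortest path runs up from Declan to Oona and back down to Lorenzo: 2 + 2 = 4 links.

4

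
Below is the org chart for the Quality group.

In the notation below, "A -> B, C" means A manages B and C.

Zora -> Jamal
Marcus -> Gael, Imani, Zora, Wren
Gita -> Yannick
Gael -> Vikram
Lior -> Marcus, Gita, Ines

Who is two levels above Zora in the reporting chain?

Lior

Zora reports to Marcus, and Marcus reports to Lior. So Zora's skip-level manager is Lior.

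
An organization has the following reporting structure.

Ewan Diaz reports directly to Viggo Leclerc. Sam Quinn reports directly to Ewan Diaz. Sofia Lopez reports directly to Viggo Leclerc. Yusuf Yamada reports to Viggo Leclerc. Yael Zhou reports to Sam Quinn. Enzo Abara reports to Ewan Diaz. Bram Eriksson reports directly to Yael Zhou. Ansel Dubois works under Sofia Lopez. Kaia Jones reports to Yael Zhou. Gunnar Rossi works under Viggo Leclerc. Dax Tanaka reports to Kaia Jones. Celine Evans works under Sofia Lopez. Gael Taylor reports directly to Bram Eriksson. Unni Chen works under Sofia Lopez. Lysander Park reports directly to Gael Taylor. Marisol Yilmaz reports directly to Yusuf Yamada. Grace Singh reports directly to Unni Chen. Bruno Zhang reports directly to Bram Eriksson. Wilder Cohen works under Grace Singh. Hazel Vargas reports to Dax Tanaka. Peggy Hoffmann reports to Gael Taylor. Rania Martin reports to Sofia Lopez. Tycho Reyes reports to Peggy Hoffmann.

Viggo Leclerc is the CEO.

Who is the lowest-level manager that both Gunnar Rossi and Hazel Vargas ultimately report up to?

Viggo Leclerc

Gunnar Rossi's chain of managers is Viggo Leclerc. Hazel Vargas's chain of managers is Dax Tanaka, Kaia Jones, Yael Zhou, Sam Quinn, Ewan Diaz, Viggo Leclerc. The first manager that appears in both chains is Viggo Leclerc.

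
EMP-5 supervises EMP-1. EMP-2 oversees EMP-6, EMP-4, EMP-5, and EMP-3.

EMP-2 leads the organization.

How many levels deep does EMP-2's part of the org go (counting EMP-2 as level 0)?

2

The longest chain under EMP-2 runs EMP-2 → EMP-5 → EMP-1, which is 2 levels below EMP-2.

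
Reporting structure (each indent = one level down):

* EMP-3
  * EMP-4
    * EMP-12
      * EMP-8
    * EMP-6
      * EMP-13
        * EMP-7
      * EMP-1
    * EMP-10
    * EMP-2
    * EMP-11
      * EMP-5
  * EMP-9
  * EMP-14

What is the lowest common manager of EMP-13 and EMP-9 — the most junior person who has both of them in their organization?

EMP-3

EMP-13's chain of managers is EMP-6, EMP-4, EMP-3. EMP-9's chain of managers is EMP-3. The first manager that appears in both chains is EMP-3.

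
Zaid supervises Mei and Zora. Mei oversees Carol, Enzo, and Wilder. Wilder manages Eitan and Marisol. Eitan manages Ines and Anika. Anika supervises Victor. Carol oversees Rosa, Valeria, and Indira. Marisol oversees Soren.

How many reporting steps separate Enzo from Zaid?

2

Chain from Enzo up to Zaid: Enzo → Mei → Zaid. That is 2 steps up, so Enzo is 2 levels below Zaid.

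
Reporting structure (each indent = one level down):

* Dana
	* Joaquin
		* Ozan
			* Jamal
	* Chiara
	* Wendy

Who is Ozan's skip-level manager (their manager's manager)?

Ozan reports to Joaquin, and Joaquin reports to Dana. So Ozan's skip-level manager is Dana.

Dana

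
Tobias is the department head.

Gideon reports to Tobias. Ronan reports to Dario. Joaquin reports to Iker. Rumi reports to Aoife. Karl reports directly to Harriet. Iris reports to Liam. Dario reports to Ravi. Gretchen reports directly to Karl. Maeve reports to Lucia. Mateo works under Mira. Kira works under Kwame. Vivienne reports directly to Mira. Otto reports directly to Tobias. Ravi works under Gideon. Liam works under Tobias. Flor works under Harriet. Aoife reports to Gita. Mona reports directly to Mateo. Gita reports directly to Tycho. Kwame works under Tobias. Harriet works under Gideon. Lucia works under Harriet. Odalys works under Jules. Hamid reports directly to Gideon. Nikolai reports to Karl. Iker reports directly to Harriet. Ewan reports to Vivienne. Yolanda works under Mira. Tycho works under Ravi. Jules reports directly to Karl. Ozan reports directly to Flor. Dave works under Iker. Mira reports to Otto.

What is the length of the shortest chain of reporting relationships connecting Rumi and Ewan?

10

Rumi is 6 levels below Tobias, and Ewan is 4 levels below Tobias (their lowest common manager). The shortest path runs up from Rumi to Tobias and back down to Ewan: 6 + 4 = 10 links.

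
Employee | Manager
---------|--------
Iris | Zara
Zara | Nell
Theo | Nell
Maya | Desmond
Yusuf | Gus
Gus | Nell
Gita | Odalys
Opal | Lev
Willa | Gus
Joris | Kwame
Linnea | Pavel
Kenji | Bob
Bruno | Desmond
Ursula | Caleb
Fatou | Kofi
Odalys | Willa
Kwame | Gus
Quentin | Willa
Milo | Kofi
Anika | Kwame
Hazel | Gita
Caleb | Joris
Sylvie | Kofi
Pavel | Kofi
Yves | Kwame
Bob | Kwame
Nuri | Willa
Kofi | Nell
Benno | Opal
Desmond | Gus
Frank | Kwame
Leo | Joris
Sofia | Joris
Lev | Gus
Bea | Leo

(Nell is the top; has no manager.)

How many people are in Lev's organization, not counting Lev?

Lev directly manages Opal. Under Opal: Benno (1). That's 2 in total.

2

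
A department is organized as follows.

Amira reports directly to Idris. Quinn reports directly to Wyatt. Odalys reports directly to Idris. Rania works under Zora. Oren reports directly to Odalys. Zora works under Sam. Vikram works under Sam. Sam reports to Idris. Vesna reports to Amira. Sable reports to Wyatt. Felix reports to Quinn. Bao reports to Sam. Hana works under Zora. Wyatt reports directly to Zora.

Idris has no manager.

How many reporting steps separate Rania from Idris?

3

Chain from Rania up to Idris: Rania → Zora → Sam → Idris. That is 3 steps up, so Rania is 3 levels below Idris.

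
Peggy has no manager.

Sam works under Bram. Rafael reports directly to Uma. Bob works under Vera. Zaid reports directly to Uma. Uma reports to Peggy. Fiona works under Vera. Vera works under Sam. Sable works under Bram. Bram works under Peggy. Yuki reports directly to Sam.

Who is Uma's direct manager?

Uma reports directly to Peggy.

Peggy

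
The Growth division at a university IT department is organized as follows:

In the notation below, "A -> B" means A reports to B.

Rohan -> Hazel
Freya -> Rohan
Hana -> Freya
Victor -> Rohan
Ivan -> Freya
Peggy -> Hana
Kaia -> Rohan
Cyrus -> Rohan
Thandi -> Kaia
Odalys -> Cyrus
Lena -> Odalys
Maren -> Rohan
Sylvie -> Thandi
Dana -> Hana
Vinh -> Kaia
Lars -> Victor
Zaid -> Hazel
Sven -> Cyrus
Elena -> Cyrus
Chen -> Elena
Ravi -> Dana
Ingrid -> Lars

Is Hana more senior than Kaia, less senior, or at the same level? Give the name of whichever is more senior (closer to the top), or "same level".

Kaia

Hana is 3 levels below Hazel; Kaia is 2. Kaia is higher.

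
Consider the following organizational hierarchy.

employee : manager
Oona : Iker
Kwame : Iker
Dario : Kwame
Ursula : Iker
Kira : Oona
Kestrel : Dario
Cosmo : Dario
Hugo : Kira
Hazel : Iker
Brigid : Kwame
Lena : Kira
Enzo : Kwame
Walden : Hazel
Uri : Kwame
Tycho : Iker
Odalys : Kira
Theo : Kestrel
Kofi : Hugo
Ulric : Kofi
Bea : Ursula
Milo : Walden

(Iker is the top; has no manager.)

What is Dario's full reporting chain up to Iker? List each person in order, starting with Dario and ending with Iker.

Dario -> Kwame -> Iker

Dario reports to Kwame. Kwame reports to Iker. Iker is at the top.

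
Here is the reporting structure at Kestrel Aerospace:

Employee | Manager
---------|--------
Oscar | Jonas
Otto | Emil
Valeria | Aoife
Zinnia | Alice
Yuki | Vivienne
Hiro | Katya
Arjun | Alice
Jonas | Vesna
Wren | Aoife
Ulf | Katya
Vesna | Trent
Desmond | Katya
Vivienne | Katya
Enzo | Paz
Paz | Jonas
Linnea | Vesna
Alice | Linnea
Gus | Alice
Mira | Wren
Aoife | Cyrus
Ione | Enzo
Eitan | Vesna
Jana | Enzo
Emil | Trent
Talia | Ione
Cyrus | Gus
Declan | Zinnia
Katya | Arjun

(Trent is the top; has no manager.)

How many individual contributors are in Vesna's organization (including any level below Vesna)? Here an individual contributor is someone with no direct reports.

11

The people in Vesna's organization with no one reporting to them are Eitan, Declan, Ulf, Yuki, Desmond, Hiro, Valeria, Mira, Oscar, Jana, Talia. That is 11.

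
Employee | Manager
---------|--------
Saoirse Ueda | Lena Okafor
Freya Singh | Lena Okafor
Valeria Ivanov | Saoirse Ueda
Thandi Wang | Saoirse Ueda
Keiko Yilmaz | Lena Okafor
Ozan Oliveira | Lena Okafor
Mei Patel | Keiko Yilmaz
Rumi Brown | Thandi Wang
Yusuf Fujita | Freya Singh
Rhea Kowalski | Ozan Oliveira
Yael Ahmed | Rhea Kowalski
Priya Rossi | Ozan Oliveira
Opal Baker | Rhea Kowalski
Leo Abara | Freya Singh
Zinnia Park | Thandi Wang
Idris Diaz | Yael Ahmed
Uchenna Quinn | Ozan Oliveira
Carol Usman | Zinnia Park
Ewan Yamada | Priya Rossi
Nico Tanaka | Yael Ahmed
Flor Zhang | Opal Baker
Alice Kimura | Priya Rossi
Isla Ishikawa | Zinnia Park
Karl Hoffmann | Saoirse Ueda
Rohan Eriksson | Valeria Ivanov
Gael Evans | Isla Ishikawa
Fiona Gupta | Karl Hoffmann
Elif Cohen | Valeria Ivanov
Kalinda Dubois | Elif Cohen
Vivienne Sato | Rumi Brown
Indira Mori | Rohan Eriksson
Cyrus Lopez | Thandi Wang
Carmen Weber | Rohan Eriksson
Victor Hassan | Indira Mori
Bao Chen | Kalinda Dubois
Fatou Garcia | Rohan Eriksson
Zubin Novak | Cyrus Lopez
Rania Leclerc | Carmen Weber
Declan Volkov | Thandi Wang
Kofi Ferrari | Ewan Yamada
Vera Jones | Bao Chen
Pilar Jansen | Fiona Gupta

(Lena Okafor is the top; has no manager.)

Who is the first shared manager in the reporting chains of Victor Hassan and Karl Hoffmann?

Saoirse Ueda

Victor Hassan's chain of managers is Indira Mori, Rohan Eriksson, Valeria Ivanov, Saoirse Ueda, Lena Okafor. Karl Hoffmann's chain of managers is Saoirse Ueda, Lena Okafor. The first manager that appears in both chains is Saoirse Ueda.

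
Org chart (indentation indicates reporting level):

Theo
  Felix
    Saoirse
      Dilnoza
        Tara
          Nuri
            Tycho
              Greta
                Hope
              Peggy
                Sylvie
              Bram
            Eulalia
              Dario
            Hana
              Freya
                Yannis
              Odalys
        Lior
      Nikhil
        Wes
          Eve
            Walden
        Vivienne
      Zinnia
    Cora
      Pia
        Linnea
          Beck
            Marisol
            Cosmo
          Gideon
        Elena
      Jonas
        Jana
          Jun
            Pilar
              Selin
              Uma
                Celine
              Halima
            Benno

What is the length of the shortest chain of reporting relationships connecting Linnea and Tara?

6

Linnea is 3 levels below Felix, and Tara is 3 levels below Felix (their lowest common manager). The shortest path runs up from Linnea to Felix and back down to Tara: 3 + 3 = 6 links.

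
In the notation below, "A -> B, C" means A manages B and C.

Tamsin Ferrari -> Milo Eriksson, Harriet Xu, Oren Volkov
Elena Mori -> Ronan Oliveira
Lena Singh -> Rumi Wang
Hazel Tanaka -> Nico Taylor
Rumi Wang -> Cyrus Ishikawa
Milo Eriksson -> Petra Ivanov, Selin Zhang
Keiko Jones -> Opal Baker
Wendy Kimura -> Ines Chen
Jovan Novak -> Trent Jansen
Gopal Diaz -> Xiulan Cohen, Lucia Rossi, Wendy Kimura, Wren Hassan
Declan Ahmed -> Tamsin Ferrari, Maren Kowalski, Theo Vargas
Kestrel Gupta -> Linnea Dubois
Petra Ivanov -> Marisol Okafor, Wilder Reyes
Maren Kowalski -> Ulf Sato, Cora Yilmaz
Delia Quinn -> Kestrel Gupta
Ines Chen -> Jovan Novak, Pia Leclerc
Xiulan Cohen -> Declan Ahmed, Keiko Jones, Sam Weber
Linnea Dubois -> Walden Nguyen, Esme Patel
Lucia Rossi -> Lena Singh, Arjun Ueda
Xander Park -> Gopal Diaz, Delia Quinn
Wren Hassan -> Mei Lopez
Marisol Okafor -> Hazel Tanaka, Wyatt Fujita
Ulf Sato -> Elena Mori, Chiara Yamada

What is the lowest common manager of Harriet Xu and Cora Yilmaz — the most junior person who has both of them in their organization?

Harriet Xu's chain of managers is Tamsin Ferrari, Declan Ahmed, Xiulan Cohen, Gopal Diaz, Xander Park. Cora Yilmaz's chain of managers is Maren Kowalski, Declan Ahmed, Xiulan Cohen, Gopal Diaz, Xander Park. The first manager that appears in both chains is Declan Ahmed.

Declan Ahmed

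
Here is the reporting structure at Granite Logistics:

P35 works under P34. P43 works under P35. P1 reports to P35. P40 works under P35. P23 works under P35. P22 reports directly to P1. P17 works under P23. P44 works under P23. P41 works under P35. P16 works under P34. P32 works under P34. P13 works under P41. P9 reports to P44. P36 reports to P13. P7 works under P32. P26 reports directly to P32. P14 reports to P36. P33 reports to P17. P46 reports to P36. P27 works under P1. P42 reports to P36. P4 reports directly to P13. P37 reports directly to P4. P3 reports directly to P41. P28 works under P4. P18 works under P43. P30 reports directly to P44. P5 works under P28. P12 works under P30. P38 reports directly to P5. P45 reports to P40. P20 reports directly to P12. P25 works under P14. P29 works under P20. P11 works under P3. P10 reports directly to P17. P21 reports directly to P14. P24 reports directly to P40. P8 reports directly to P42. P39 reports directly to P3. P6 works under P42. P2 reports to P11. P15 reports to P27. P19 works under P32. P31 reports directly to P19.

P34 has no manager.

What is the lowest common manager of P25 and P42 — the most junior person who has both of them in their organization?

P36

P25's chain of managers is P14, P36, P13, P41, P35, P34. P42's chain of managers is P36, P13, P41, P35, P34. The first manager that appears in both chains is P36.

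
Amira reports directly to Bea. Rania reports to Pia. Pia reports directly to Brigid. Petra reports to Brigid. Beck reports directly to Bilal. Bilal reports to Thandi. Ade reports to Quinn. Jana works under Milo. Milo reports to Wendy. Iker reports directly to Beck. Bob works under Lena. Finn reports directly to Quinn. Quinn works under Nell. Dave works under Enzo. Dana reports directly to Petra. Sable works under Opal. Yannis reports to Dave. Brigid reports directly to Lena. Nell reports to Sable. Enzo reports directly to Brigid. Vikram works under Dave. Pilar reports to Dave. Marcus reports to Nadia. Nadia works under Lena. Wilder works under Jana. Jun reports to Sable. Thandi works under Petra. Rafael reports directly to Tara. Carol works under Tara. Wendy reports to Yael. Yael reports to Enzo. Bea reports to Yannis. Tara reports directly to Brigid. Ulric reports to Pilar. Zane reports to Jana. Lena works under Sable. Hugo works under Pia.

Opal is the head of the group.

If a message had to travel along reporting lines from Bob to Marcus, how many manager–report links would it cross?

3

Bob is 1 level below Lena, and Marcus is 2 levels below Lena (their lowest common manager). The shortest path runs up from Bob to Lena and back down to Marcus: 1 + 2 = 3 links.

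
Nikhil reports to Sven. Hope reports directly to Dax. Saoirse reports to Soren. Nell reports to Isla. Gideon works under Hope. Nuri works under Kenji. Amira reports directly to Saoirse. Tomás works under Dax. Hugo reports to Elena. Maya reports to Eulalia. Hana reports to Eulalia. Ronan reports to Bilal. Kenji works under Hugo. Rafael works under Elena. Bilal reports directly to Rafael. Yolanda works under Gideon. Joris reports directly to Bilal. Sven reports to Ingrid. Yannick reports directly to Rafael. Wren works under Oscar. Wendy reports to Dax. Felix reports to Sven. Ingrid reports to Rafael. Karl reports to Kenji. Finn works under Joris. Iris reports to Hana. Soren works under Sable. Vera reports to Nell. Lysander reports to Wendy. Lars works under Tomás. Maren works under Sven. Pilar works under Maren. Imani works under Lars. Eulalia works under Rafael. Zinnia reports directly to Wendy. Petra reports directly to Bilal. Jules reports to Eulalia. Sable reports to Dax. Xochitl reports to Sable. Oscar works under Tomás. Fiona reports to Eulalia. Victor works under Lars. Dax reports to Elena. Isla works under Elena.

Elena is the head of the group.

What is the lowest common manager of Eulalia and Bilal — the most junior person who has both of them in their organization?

Rafael

Eulalia's chain of managers is Rafael, Elena. Bilal's chain of managers is Rafael, Elena. The first manager that appears in both chains is Rafael.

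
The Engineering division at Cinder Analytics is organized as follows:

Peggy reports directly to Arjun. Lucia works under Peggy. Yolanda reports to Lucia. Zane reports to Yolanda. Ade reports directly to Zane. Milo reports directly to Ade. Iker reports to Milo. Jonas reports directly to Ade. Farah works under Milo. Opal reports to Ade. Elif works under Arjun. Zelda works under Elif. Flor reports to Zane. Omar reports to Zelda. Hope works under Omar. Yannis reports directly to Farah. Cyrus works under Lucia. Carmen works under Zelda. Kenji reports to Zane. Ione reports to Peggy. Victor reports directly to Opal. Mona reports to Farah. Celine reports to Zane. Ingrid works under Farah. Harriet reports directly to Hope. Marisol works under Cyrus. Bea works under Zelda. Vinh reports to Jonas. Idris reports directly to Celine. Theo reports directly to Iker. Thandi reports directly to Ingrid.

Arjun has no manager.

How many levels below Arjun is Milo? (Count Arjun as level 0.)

6

Chain from Milo up to Arjun: Milo → Ade → Zane → Yolanda → Lucia → Peggy → Arjun. That is 6 steps up, so Milo is 6 levels below Arjun.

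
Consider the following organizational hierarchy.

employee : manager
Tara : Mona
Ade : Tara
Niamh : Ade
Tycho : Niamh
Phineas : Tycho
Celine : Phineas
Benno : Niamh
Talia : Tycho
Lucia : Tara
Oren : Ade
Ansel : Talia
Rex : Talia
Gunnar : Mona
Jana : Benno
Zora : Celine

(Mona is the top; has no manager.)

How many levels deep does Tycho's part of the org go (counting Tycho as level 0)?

The longest chain under Tycho runs Tycho → Phineas → Celine → Zora, which is 3 levels below Tycho.

3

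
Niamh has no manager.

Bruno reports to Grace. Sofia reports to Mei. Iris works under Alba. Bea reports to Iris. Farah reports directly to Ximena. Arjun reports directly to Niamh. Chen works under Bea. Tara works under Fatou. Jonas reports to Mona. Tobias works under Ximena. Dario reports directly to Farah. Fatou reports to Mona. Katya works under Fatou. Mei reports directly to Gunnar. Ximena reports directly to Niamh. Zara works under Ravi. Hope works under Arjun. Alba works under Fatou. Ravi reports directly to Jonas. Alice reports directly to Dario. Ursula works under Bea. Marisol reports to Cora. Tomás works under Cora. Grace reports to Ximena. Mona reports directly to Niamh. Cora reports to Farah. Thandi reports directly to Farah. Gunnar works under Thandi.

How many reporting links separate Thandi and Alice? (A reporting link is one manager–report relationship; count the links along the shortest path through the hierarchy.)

3

Thandi is 1 level below Farah, and Alice is 2 levels below Farah (their lowest common manager). The shortest path runs up from Thandi to Farah and back down to Alice: 1 + 2 = 3 links.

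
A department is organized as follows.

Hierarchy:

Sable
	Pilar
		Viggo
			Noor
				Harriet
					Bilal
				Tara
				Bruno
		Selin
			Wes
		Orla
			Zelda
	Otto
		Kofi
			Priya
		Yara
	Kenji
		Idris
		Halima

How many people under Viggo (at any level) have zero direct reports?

The people in Viggo's organization with no one reporting to them are Bruno, Tara, Bilal. That is 3.

3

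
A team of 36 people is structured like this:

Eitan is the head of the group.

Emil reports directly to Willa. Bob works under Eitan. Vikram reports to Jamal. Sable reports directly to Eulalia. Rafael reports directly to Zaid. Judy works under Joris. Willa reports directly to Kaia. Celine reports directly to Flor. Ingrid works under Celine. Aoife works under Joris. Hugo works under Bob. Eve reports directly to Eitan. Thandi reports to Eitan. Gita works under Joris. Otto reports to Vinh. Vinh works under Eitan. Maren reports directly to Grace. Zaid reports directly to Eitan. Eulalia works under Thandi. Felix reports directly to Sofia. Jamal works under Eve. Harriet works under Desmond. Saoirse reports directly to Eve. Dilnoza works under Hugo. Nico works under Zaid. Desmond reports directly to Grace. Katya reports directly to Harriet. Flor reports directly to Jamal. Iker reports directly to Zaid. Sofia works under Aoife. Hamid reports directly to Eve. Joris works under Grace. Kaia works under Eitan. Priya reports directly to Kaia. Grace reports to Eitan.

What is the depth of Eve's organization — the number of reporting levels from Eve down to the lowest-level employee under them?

4

The longest chain under Eve runs Eve → Jamal → Flor → Celine → Ingrid, which is 4 levels below Eve.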